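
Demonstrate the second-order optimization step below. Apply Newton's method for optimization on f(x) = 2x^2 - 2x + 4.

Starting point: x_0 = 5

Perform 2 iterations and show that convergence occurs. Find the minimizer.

f(x) = 2x^2 - 2x + 4, f'(x) = 4x + (-2), f''(x) = 4
Step 1: f'(5) = 18, x_1 = 5 - 18/4 = 1/2
Step 2: f'(1/2) = 0, x_2 = 1/2 (converged)
Newton's method converges in 1 step for quadratics.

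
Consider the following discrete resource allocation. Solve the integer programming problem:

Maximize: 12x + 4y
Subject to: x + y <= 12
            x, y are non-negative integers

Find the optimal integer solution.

Objective: 12x + 4y, constraint: x + y <= 12
Coefficient of x is 12 >= coefficient of y is 4, so allocate the entire budget to x.
Optimal: x = 12, y = 0, value = 144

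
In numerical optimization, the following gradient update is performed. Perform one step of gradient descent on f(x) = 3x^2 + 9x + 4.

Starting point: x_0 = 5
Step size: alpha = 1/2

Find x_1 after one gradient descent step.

f(x) = 3x^2 + 9x + 4
f'(x) = 6x + 9
f'(5) = 6*5 + (9) = 39
x_1 = x_0 - alpha * f'(x_0) = 5 - 1/2 * 39 = -29/2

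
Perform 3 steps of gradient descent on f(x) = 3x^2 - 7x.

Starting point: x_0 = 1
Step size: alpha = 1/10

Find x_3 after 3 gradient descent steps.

f(x) = 3x^2 - 7x, f'(x) = 6x + (-7)
Step 1: f'(1) = -1, x_1 = 1 - 1/10 * -1 = 11/10
Step 2: f'(11/10) = -2/5, x_2 = 11/10 - 1/10 * -2/5 = 57/50
Step 3: f'(57/50) = -4/25, x_3 = 57/50 - 1/10 * -4/25 = 289/250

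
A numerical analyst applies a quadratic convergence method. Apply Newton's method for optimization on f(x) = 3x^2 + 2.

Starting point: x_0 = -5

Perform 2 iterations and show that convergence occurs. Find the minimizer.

f(x) = 3x^2 + 2, f'(x) = 6x + (0), f''(x) = 6
Step 1: f'(-5) = -30, x_1 = -5 - -30/6 = 0
Step 2: f'(0) = 0, x_2 = 0 (converged)
Newton's method converges in 1 step for quadratics.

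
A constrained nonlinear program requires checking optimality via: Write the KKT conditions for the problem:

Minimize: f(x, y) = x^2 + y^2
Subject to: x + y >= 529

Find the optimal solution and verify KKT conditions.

KKT conditions for min x^2 + y^2 s.t. x + y >= 529:
Stationarity: 2x = mu, 2y = mu
So x = y = mu/2.
Complementary slackness: mu*(x + y - 529) = 0
Primal feasibility: x + y >= 529; dual feasibility: mu >= 0
If mu = 0 then x = y = 0, but 0 + 0 < 529 is infeasible, so the constraint is active.
Constraint active: x + y = 2*(mu/2) = 529 => mu = 529
x = y = 529/2, f = 279841/2
Verify: stationarity 2*(529/2) = 529 = mu; primal 529/2 + 529/2 = 529 >= 529; dual mu = 529 >= 0; complementary slackness 529*(529 - 529) = 0. All KKT conditions hold.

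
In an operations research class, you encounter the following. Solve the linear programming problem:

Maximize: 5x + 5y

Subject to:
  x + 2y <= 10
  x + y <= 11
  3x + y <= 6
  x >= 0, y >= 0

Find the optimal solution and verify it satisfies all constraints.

Feasible vertices: (0, 0), (0, 5), (2/5, 24/5), (2, 0)
Objective 5x + 5y at each vertex:
  (0, 0): 0
  (0, 5): 25
  (2/5, 24/5): 26
  (2, 0): 10
Maximum is 26 at (2/5, 24/5).
Verify constraints at (x, y) = (2/5, 24/5):
  1*(2/5) + 2*(24/5) = 10 <= 10 (active)
  1*(2/5) + 1*(24/5) = 26/5 <= 11
  3*(2/5) + 1*(24/5) = 6 <= 6 (active)
  x = 2/5 >= 0, y = 24/5 >= 0. All constraints satisfied.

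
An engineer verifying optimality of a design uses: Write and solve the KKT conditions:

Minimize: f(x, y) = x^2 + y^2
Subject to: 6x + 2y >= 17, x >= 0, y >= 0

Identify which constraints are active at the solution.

KKT conditions for min x^2 + y^2 s.t. 6x + 2y >= 17, x >= 0, y >= 0:
Stationarity: 2x = mu*6 + mu_x, 2y = mu*2 + mu_y, with mu, mu_x, mu_y >= 0
Complementary slackness: mu*(6x + 2y - 17) = 0, mu_x*x = 0, mu_y*y = 0
(0, 0) is infeasible (6*0 + 2*0 < 17), so if mu = 0 stationarity would force x = mu_x/2 >= 0, y = mu_y/2 >= 0 with mu_x*x = mu_y*y = 0, i.e. x = y = 0: contradiction. Hence mu > 0 and 6x + 2y = 17 is active.
Try x > 0, y > 0 (so mu_x = mu_y = 0): x = 6*mu/2, y = 2*mu/2
Substitute: 6*(6*mu/2) + 2*(2*mu/2) = 17
  mu*40/2 = 17 => mu = 17/20
x* = 51/20 > 0, y* = 17/20 > 0, consistent with mu_x = mu_y = 0.
f is convex and the constraints are linear, so this KKT point is the global minimum.
f* = 289/40
Active constraints: 6x + 2y >= 17 (holds with equality, mu = 17/20 > 0); x >= 0 and y >= 0 are inactive (mu_x = mu_y = 0).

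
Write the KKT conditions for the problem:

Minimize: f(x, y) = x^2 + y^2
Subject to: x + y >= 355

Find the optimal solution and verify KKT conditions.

KKT conditions for min x^2 + y^2 s.t. x + y >= 355:
Stationarity: 2x = mu, 2y = mu
So x = y = mu/2.
Complementary slackness: mu*(x + y - 355) = 0
Primal feasibility: x + y >= 355; dual feasibility: mu >= 0
If mu = 0 then x = y = 0, but 0 + 0 < 355 is infeasible, so the constraint is active.
Constraint active: x + y = 2*(mu/2) = 355 => mu = 355
x = y = 355/2, f = 126025/2
Verify: stationarity 2*(355/2) = 355 = mu; primal 355/2 + 355/2 = 355 >= 355; dual mu = 355 >= 0; complementary slackness 355*(355 - 355) = 0. All KKT conditions hold.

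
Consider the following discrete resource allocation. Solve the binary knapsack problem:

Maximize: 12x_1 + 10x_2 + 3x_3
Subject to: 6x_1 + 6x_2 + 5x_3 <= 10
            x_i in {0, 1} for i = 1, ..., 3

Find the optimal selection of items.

Items: item 1 (v=12, w=6), item 2 (v=10, w=6), item 3 (v=3, w=5)
Capacity: 10
Checking all 8 subsets (w = total weight, v = total value):
  {}: w = 0, v = 0
  {1}: w = 6, v = 12
  {2}: w = 6, v = 10
  {3}: w = 5, v = 3
  {1, 2}: w = 12 > 10, infeasible
  {1, 3}: w = 11 > 10, infeasible
  {2, 3}: w = 11 > 10, infeasible
  {1, 2, 3}: w = 17 > 10, infeasible
Best feasible subset: items [1]
Total weight: 6 <= 10, total value: 12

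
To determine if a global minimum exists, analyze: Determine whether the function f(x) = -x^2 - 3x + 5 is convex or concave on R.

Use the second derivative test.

f(x) = -x^2 - 3x + 5
f'(x) = -2x - 3
f''(x) = -2
Since f''(x) = -2 < 0 for all x, f is concave on R.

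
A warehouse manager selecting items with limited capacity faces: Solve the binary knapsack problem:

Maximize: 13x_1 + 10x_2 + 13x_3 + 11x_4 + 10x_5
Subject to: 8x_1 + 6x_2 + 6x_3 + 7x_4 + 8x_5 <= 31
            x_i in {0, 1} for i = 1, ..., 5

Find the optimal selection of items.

Items: item 1 (v=13, w=8), item 2 (v=10, w=6), item 3 (v=13, w=6), item 4 (v=11, w=7), item 5 (v=10, w=8)
Capacity: 31
Checking all 32 subsets (w = total weight, v = total value):
  {}: w = 0, v = 0
  {1}: w = 8, v = 13
  {2}: w = 6, v = 10
  {3}: w = 6, v = 13
  {4}: w = 7, v = 11
  {5}: w = 8, v = 10
  {1, 2}: w = 14, v = 23
  {1, 3}: w = 14, v = 26
  {1, 4}: w = 15, v = 24
  {1, 5}: w = 16, v = 23
  {2, 3}: w = 12, v = 23
  {2, 4}: w = 13, v = 21
  {2, 5}: w = 14, v = 20
  {3, 4}: w = 13, v = 24
  {3, 5}: w = 14, v = 23
  {4, 5}: w = 15, v = 21
  {1, 2, 3}: w = 20, v = 36
  {1, 2, 4}: w = 21, v = 34
  {1, 2, 5}: w = 22, v = 33
  {1, 3, 4}: w = 21, v = 37
  {1, 3, 5}: w = 22, v = 36
  {1, 4, 5}: w = 23, v = 34
  {2, 3, 4}: w = 19, v = 34
  {2, 3, 5}: w = 20, v = 33
  {2, 4, 5}: w = 21, v = 31
  {3, 4, 5}: w = 21, v = 34
  {1, 2, 3, 4}: w = 27, v = 47
  {1, 2, 3, 5}: w = 28, v = 46
  {1, 2, 4, 5}: w = 29, v = 44
  {1, 3, 4, 5}: w = 29, v = 47
  {2, 3, 4, 5}: w = 27, v = 44
  {1, 2, 3, 4, 5}: w = 35 > 31, infeasible
Best feasible subset: items [1, 2, 3, 4]
(The same value 47 is also attained by {1, 3, 4, 5}.)
Total weight: 27 <= 31, total value: 47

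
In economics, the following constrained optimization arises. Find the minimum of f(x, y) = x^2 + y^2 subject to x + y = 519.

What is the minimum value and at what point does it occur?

Substitute y = 519 - x into f(x,y) = x^2 + y^2:
g(x) = x^2 + (519 - x)^2 = 2x^2 - 1038x + 269361
g'(x) = 4x - 1038 = 0  =>  x = 519/2
y = 519 - 519/2 = 519/2
Minimum value = (519/2)^2 + (519/2)^2 = 269361/2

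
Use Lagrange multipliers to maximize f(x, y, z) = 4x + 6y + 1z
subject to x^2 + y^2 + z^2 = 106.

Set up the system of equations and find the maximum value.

Lagrange conditions: 4 = 2*lambda*x, 6 = 2*lambda*y, 1 = 2*lambda*z
So x:4 = y:6 = z:1, i.e. x = 4t, y = 6t, z = 1t
Constraint: t^2*(4^2 + 6^2 + 1^2) = 106
  t^2 * 53 = 106  =>  t = sqrt(2)
Maximum = 4*4t + 6*6t + 1*1t = 53*sqrt(2) = sqrt(5618)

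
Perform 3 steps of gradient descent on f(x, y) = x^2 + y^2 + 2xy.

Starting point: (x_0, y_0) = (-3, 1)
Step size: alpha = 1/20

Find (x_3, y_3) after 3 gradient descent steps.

f(x,y) = x^2 + y^2 + 2xy
grad_x = 2x + 2y, grad_y = 2y + 2x
Step 1: grad = (-4, -4), (-14/5, 6/5)
Step 2: grad = (-16/5, -16/5), (-66/25, 34/25)
Step 3: grad = (-64/25, -64/25), (-314/125, 186/125)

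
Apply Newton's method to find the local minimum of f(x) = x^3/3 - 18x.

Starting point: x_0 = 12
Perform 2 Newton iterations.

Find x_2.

f(x) = x^3/3 - 18x
f'(x) = x^2 - 18, f''(x) = 2x
Newton update: x_{n+1} = x_n - (x_n^2 - 18)/(2*x_n)
Step 1: x_0 = 12, f'=126, f''=24, x_1 = 27/4
Step 2: x_1 = 27/4, f'=441/16, f''=27/2, x_2 = 113/24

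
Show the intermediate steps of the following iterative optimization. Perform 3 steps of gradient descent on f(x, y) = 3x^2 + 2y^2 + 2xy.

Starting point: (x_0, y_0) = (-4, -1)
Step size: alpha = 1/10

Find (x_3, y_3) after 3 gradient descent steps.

f(x,y) = 3x^2 + 2y^2 + 2xy
grad_x = 6x + 2y, grad_y = 4y + 2x
Step 1: grad = (-26, -12), (-7/5, 1/5)
Step 2: grad = (-8, -2), (-3/5, 2/5)
Step 3: grad = (-14/5, 2/5), (-8/25, 9/25)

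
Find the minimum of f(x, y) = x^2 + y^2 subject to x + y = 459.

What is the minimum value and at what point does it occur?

Substitute y = 459 - x into f(x,y) = x^2 + y^2:
g(x) = x^2 + (459 - x)^2 = 2x^2 - 918x + 210681
g'(x) = 4x - 918 = 0  =>  x = 459/2
y = 459 - 459/2 = 459/2
Minimum value = (459/2)^2 + (459/2)^2 = 210681/2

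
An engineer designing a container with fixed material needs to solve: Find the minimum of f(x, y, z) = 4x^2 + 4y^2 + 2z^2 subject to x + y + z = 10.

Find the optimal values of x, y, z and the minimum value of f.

Using Lagrange multipliers on f = 4x^2 + 4y^2 + 2z^2 with constraint x + y + z = 10:
Conditions: 2*4*x = lambda, 2*4*y = lambda, 2*2*z = lambda
So x = lambda/8, y = lambda/8, z = lambda/4
Substituting into constraint: lambda * (1/2) = 10
lambda = 20
x = 5/2, y = 5/2, z = 5
Minimum value = 100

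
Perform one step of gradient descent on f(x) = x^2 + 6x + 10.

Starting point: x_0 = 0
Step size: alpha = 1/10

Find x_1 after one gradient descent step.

f(x) = x^2 + 6x + 10
f'(x) = 2x + 6
f'(0) = 2*0 + (6) = 6
x_1 = x_0 - alpha * f'(x_0) = 0 - 1/10 * 6 = -3/5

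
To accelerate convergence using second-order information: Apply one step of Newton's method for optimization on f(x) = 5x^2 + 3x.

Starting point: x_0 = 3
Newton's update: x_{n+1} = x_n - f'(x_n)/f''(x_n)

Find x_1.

f(x) = 5x^2 + 3x
f'(x) = 10x + (3), f''(x) = 10
Newton step: x_1 = x_0 - f'(x_0)/f''(x_0)
f'(3) = 33
x_1 = 3 - 33/10 = -3/10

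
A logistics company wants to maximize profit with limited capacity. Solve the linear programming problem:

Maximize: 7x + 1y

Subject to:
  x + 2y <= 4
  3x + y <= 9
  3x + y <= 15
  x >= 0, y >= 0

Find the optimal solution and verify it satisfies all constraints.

Feasible vertices: (0, 0), (0, 2), (14/5, 3/5), (3, 0)
Objective 7x + 1y at each vertex:
  (0, 0): 0
  (0, 2): 2
  (14/5, 3/5): 101/5
  (3, 0): 21
Maximum is 21 at (3, 0).
Verify constraints at (x, y) = (3, 0):
  1*3 + 2*0 = 3 <= 4
  3*3 + 1*0 = 9 <= 9 (active)
  3*3 + 1*0 = 9 <= 15
  x = 3 >= 0, y = 0 >= 0. All constraints satisfied.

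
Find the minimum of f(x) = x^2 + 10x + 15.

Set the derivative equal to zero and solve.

f(x) = x^2 + 10x + 15
f'(x) = 2x + (10) = 0
x = -10/2 = -5
f(-5) = -10
Since f''(x) = 2 > 0, this is a minimum.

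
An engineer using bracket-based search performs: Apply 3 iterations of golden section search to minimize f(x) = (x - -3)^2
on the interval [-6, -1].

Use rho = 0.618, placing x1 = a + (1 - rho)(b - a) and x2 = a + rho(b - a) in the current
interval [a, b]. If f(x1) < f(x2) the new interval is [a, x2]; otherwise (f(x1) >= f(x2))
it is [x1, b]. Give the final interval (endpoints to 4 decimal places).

Golden section search for min of f(x) = (x - -3)^2 on [-6, -1].
Each step: x1 = a + (1 - rho)(b - a), x2 = a + rho(b - a); if f(x1) < f(x2) keep [a, x2], otherwise keep [x1, b].
Step 1: [-6.0000, -1.0000], x1=-4.0900 (f=1.1881), x2=-2.9100 (f=0.0081); f(x1) > f(x2) => keep [-4.0900, -1.0000]
Step 2: [-4.0900, -1.0000], x1=-2.9096 (f=0.0082), x2=-2.1804 (f=0.6718); f(x1) < f(x2) => keep [-4.0900, -2.1804]
Step 3: [-4.0900, -2.1804], x1=-3.3605 (f=0.1300), x2=-2.9099 (f=0.0081); f(x1) > f(x2) => keep [-3.3605, -2.1804]
Final interval: [-3.3605, -2.1804]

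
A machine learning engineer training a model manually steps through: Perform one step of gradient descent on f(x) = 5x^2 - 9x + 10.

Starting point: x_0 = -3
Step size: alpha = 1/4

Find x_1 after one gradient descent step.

f(x) = 5x^2 - 9x + 10
f'(x) = 10x - 9
f'(-3) = 10*-3 + (-9) = -39
x_1 = x_0 - alpha * f'(x_0) = -3 - 1/4 * -39 = 27/4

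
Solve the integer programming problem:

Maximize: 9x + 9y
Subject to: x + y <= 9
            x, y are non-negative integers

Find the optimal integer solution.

Objective: 9x + 9y, constraint: x + y <= 9
Coefficient of x is 9 >= coefficient of y is 9, so allocate the entire budget to x.
Optimal: x = 9, y = 0, value = 81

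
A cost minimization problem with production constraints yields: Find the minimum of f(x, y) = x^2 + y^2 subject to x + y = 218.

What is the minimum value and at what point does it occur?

Substitute y = 218 - x into f(x,y) = x^2 + y^2:
g(x) = x^2 + (218 - x)^2 = 2x^2 - 436x + 47524
g'(x) = 4x - 436 = 0  =>  x = 109
y = 218 - 109 = 109
Minimum value = 109^2 + 109^2 = 23762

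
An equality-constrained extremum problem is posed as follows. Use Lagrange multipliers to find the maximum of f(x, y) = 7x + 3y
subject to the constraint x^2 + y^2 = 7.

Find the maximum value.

Set up Lagrange conditions: grad f = lambda * grad g
  7 = 2*lambda*x
  3 = 2*lambda*y
From these: x/y = 7/3, so x = 7t, y = 3t for some t.
Substitute into constraint: (7t)^2 + (3t)^2 = 7
  t^2 * 58 = 7
  t = sqrt(7/58)
Maximum = 7*x + 3*y = (7^2 + 3^2)*t = 58 * sqrt(7/58) = sqrt(406)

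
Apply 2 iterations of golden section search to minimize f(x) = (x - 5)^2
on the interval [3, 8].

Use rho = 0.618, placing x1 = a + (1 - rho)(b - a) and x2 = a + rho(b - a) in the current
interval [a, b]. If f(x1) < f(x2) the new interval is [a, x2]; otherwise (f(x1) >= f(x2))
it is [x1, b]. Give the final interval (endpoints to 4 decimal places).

Golden section search for min of f(x) = (x - 5)^2 on [3, 8].
Each step: x1 = a + (1 - rho)(b - a), x2 = a + rho(b - a); if f(x1) < f(x2) keep [a, x2], otherwise keep [x1, b].
Step 1: [3.0000, 8.0000], x1=4.9100 (f=0.0081), x2=6.0900 (f=1.1881); f(x1) < f(x2) => keep [3.0000, 6.0900]
Step 2: [3.0000, 6.0900], x1=4.1804 (f=0.6718), x2=4.9096 (f=0.0082); f(x1) > f(x2) => keep [4.1804, 6.0900]
Final interval: [4.1804, 6.0900]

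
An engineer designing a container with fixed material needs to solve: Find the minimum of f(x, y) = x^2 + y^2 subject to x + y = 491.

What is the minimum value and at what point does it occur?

Substitute y = 491 - x into f(x,y) = x^2 + y^2:
g(x) = x^2 + (491 - x)^2 = 2x^2 - 982x + 241081
g'(x) = 4x - 982 = 0  =>  x = 491/2
y = 491 - 491/2 = 491/2
Minimum value = (491/2)^2 + (491/2)^2 = 241081/2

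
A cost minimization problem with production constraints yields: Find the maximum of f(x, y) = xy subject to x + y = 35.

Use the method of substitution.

Substitute y = 35 - x into f(x,y) = xy:
g(x) = x(35 - x) = 35x - x^2
g'(x) = 35 - 2x = 0  =>  x = 35/2
y = 35 - 35/2 = 35/2
Maximum value = (35/2) * (35/2) = 1225/4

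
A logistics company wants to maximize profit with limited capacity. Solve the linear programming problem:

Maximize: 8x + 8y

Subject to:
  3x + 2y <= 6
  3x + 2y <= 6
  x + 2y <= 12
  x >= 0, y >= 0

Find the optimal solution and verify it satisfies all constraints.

Feasible vertices: (0, 0), (0, 3), (2, 0)
Objective 8x + 8y at each vertex:
  (0, 0): 0
  (0, 3): 24
  (2, 0): 16
Maximum is 24 at (0, 3).
Verify constraints at (x, y) = (0, 3):
  3*0 + 2*3 = 6 <= 6 (active)
  3*0 + 2*3 = 6 <= 6 (active)
  1*0 + 2*3 = 6 <= 12
  x = 0 >= 0, y = 3 >= 0. All constraints satisfied.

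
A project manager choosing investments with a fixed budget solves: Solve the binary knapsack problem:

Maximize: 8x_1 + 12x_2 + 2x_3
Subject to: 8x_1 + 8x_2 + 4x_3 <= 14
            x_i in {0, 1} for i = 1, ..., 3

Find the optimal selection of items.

Items: item 1 (v=8, w=8), item 2 (v=12, w=8), item 3 (v=2, w=4)
Capacity: 14
Checking all 8 subsets (w = total weight, v = total value):
  {}: w = 0, v = 0
  {1}: w = 8, v = 8
  {2}: w = 8, v = 12
  {3}: w = 4, v = 2
  {1, 2}: w = 16 > 14, infeasible
  {1, 3}: w = 12, v = 10
  {2, 3}: w = 12, v = 14
  {1, 2, 3}: w = 20 > 14, infeasible
Best feasible subset: items [2, 3]
Total weight: 12 <= 14, total value: 14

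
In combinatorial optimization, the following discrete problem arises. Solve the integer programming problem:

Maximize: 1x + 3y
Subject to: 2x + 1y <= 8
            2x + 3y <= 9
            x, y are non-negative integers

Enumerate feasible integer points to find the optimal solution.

Constraint 1: 2x + 1y <= 8
Constraint 2: 2x + 3y <= 9
Feasible x range (need y >= 0): 0 <= x <= min(8/2, 9/2) => x in {0, ..., 4}.
Enumerate feasible integer points row by row (the coefficient of y is 3 > 0, so for each x the largest feasible y gives the best value):
  x = 0: y <= min((8 - 2*0)/1, (9 - 2*0)/3) => y in {0, ..., 3}; best 1*0 + 3*3 = 9
  x = 1: y <= min((8 - 2*1)/1, (9 - 2*1)/3) => y in {0, ..., 2}; best 1*1 + 3*2 = 7
  x = 2: y <= min((8 - 2*2)/1, (9 - 2*2)/3) => y in {0, ..., 1}; best 1*2 + 3*1 = 5
  x = 3: y <= min((8 - 2*3)/1, (9 - 2*3)/3) => y in {0, ..., 1}; best 1*3 + 3*1 = 6
  x = 4: y <= min((8 - 2*4)/1, (9 - 2*4)/3) => y in {0}; best 1*4 + 3*0 = 4
The maximum 1x + 3y = 9 is achieved at x = 0, y = 3.
Check: 2*0 + 1*3 = 3 <= 8 and 2*0 + 3*3 = 9 <= 9.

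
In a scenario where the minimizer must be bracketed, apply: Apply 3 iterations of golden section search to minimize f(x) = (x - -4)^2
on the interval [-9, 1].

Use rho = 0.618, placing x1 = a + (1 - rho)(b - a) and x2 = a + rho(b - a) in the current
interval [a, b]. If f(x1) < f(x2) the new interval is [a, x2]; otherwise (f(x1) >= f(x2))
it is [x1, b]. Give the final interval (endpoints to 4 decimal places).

Golden section search for min of f(x) = (x - -4)^2 on [-9, 1].
Each step: x1 = a + (1 - rho)(b - a), x2 = a + rho(b - a); if f(x1) < f(x2) keep [a, x2], otherwise keep [x1, b].
Step 1: [-9.0000, 1.0000], x1=-5.1800 (f=1.3924), x2=-2.8200 (f=1.3924); f(x1) = f(x2) (tie, not '<') => keep [-5.1800, 1.0000]
Step 2: [-5.1800, 1.0000], x1=-2.8192 (f=1.3942), x2=-1.3608 (f=6.9656); f(x1) < f(x2) => keep [-5.1800, -1.3608]
Step 3: [-5.1800, -1.3608], x1=-3.7211 (f=0.0778), x2=-2.8197 (f=1.3931); f(x1) < f(x2) => keep [-5.1800, -2.8197]
Final interval: [-5.1800, -2.8197]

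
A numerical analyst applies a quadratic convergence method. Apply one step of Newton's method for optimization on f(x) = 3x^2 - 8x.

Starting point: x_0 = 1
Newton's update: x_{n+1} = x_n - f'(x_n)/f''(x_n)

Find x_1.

f(x) = 3x^2 - 8x
f'(x) = 6x + (-8), f''(x) = 6
Newton step: x_1 = x_0 - f'(x_0)/f''(x_0)
f'(1) = -2
x_1 = 1 - -2/6 = 4/3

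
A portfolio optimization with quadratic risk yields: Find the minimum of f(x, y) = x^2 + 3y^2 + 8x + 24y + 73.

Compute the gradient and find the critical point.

f(x,y) = x^2 + 3y^2 + 8x + 24y + 73
df/dx = 2x + (8) = 0  =>  x = -4
df/dy = 6y + (24) = 0  =>  y = -4
f(-4, -4) = 1*(-4)^2 + 3*(-4)^2 + 8*(-4) + 24*(-4) + 73 = 9
Hessian is diagonal with entries 2, 6 > 0, so this is a minimum.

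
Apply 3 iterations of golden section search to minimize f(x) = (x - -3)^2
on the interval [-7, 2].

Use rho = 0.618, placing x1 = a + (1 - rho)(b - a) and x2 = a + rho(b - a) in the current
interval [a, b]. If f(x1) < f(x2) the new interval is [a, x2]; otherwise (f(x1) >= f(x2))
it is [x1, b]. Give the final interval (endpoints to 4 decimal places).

Golden section search for min of f(x) = (x - -3)^2 on [-7, 2].
Each step: x1 = a + (1 - rho)(b - a), x2 = a + rho(b - a); if f(x1) < f(x2) keep [a, x2], otherwise keep [x1, b].
Step 1: [-7.0000, 2.0000], x1=-3.5620 (f=0.3158), x2=-1.4380 (f=2.4398); f(x1) < f(x2) => keep [-7.0000, -1.4380]
Step 2: [-7.0000, -1.4380], x1=-4.8753 (f=3.5168), x2=-3.5627 (f=0.3166); f(x1) > f(x2) => keep [-4.8753, -1.4380]
Step 3: [-4.8753, -1.4380], x1=-3.5623 (f=0.3161), x2=-2.7511 (f=0.0620); f(x1) > f(x2) => keep [-3.5623, -1.4380]
Final interval: [-3.5623, -1.4380]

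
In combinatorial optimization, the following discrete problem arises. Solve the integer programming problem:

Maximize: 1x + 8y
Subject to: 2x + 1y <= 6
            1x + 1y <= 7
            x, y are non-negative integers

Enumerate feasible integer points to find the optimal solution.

Constraint 1: 2x + 1y <= 6
Constraint 2: 1x + 1y <= 7
Feasible x range (need y >= 0): 0 <= x <= min(6/2, 7/1) => x in {0, ..., 3}.
Enumerate feasible integer points row by row (the coefficient of y is 8 > 0, so for each x the largest feasible y gives the best value):
  x = 0: y <= min((6 - 2*0)/1, (7 - 1*0)/1) => y in {0, ..., 6}; best 1*0 + 8*6 = 48
  x = 1: y <= min((6 - 2*1)/1, (7 - 1*1)/1) => y in {0, ..., 4}; best 1*1 + 8*4 = 33
  x = 2: y <= min((6 - 2*2)/1, (7 - 1*2)/1) => y in {0, ..., 2}; best 1*2 + 8*2 = 18
  x = 3: y <= min((6 - 2*3)/1, (7 - 1*3)/1) => y in {0}; best 1*3 + 8*0 = 3
The maximum 1x + 8y = 48 is achieved at x = 0, y = 6.
Check: 2*0 + 1*6 = 6 <= 6 and 1*0 + 1*6 = 6 <= 7.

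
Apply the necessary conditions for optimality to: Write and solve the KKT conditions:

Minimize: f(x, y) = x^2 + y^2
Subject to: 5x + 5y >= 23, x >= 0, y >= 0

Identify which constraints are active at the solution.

KKT conditions for min x^2 + y^2 s.t. 5x + 5y >= 23, x >= 0, y >= 0:
Stationarity: 2x = mu*5 + mu_x, 2y = mu*5 + mu_y, with mu, mu_x, mu_y >= 0
Complementary slackness: mu*(5x + 5y - 23) = 0, mu_x*x = 0, mu_y*y = 0
(0, 0) is infeasible (5*0 + 5*0 < 23), so if mu = 0 stationarity would force x = mu_x/2 >= 0, y = mu_y/2 >= 0 with mu_x*x = mu_y*y = 0, i.e. x = y = 0: contradiction. Hence mu > 0 and 5x + 5y = 23 is active.
Try x > 0, y > 0 (so mu_x = mu_y = 0): x = 5*mu/2, y = 5*mu/2
Substitute: 5*(5*mu/2) + 5*(5*mu/2) = 23
  mu*50/2 = 23 => mu = 23/25
x* = 23/10 > 0, y* = 23/10 > 0, consistent with mu_x = mu_y = 0.
f is convex and the constraints are linear, so this KKT point is the global minimum.
f* = 529/50
Active constraints: 5x + 5y >= 23 (holds with equality, mu = 23/25 > 0); x >= 0 and y >= 0 are inactive (mu_x = mu_y = 0).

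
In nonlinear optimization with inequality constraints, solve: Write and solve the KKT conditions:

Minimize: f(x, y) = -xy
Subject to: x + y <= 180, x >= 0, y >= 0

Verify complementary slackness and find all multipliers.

Problem: min -xy s.t. x + y <= 180 (multiplier lambda), x >= 0 (mu_x), y >= 0 (mu_y)
KKT stationarity: -y + lambda - mu_x = 0, -x + lambda - mu_y = 0, with lambda, mu_x, mu_y >= 0
Complementary slackness: lambda*(x + y - 180) = 0, mu_x*x = 0, mu_y*y = 0
If lambda = 0: y = -mu_x <= 0 and x = -mu_y <= 0 force x = y = 0 with f = 0; but x = y = 90 is feasible with f = -8100 < 0, so this is not the minimum. Hence lambda > 0 and x + y = 180.
Try x > 0, y > 0 (so mu_x = mu_y = 0): y = lambda, x = lambda => x = y = lambda
x + y = 180 => 2*lambda = 180 => lambda = 90
x* = y* = 90 > 0, consistent with mu_x = mu_y = 0.
(Any feasible point with x = 0 or y = 0 has f = 0 > -8100, so the minimum is not on those boundaries.)
min(-xy) = -8100 (i.e. max xy = 8100)
Multipliers: lambda = 90, mu_x = 0, mu_y = 0
Complementary slackness: lambda*(x + y - 180) = 90*(90 + 90 - 180) = 0, mu_x*x = 0*90 = 0, mu_y*y = 0*90 = 0. Satisfied.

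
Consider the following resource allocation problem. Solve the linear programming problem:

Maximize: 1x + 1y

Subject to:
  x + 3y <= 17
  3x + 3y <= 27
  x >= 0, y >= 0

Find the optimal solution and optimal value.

Feasible vertices: (0, 0), (0, 17/3), (5, 4), (9, 0)
Objective 1x + 1y at each:
  (0, 0): 0
  (0, 17/3): 17/3
  (5, 4): 9
  (9, 0): 9
Maximum is 9 at (5, 4).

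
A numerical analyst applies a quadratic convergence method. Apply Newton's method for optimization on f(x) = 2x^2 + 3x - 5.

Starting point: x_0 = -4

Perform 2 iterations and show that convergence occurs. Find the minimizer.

f(x) = 2x^2 + 3x - 5, f'(x) = 4x + (3), f''(x) = 4
Step 1: f'(-4) = -13, x_1 = -4 - -13/4 = -3/4
Step 2: f'(-3/4) = 0, x_2 = -3/4 (converged)
Newton's method converges in 1 step for quadratics.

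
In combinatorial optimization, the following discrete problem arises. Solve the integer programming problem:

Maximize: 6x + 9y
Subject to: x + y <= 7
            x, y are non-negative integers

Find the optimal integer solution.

Objective: 6x + 9y, constraint: x + y <= 7
Coefficient of y is 9 > coefficient of x is 6, so allocate the entire budget to y.
Optimal: x = 0, y = 7, value = 63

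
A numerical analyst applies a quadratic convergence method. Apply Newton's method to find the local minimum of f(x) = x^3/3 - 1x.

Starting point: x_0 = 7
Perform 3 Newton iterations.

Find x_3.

f(x) = x^3/3 - 1x
f'(x) = x^2 - 1, f''(x) = 2x
Newton update: x_{n+1} = x_n - (x_n^2 - 1)/(2*x_n)
Step 1: x_0 = 7, f'=48, f''=14, x_1 = 25/7
Step 2: x_1 = 25/7, f'=576/49, f''=50/7, x_2 = 337/175
Step 3: x_2 = 337/175, f'=82944/30625, f''=674/175, x_3 = 72097/58975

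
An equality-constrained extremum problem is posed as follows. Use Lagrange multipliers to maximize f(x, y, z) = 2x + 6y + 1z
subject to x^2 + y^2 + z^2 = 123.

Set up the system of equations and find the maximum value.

Lagrange conditions: 2 = 2*lambda*x, 6 = 2*lambda*y, 1 = 2*lambda*z
So x:2 = y:6 = z:1, i.e. x = 2t, y = 6t, z = 1t
Constraint: t^2*(2^2 + 6^2 + 1^2) = 123
  t^2 * 41 = 123  =>  t = sqrt(3)
Maximum = 2*2t + 6*6t + 1*1t = 41*sqrt(3) = sqrt(5043)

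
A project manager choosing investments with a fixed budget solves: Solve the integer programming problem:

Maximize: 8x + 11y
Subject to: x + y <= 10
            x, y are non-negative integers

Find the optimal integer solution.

Objective: 8x + 11y, constraint: x + y <= 10
Coefficient of y is 11 > coefficient of x is 8, so allocate the entire budget to y.
Optimal: x = 0, y = 10, value = 110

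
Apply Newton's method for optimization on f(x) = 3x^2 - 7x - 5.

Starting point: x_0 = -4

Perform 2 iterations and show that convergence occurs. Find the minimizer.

f(x) = 3x^2 - 7x - 5, f'(x) = 6x + (-7), f''(x) = 6
Step 1: f'(-4) = -31, x_1 = -4 - -31/6 = 7/6
Step 2: f'(7/6) = 0, x_2 = 7/6 (converged)
Newton's method converges in 1 step for quadratics.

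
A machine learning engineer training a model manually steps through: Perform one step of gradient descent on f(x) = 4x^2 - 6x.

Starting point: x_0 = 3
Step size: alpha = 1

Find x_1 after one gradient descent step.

f(x) = 4x^2 - 6x
f'(x) = 8x - 6
f'(3) = 8*3 + (-6) = 18
x_1 = x_0 - alpha * f'(x_0) = 3 - 1 * 18 = -15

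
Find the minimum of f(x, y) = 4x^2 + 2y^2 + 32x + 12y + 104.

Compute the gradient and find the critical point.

f(x,y) = 4x^2 + 2y^2 + 32x + 12y + 104
df/dx = 8x + (32) = 0  =>  x = -4
df/dy = 4y + (12) = 0  =>  y = -3
f(-4, -3) = 4*(-4)^2 + 2*(-3)^2 + 32*(-4) + 12*(-3) + 104 = 22
Hessian is diagonal with entries 8, 4 > 0, so this is a minimum.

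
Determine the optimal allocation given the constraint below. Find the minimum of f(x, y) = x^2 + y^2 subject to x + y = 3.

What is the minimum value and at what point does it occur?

Substitute y = 3 - x into f(x,y) = x^2 + y^2:
g(x) = x^2 + (3 - x)^2 = 2x^2 - 6x + 9
g'(x) = 4x - 6 = 0  =>  x = 3/2
y = 3 - 3/2 = 3/2
Minimum value = (3/2)^2 + (3/2)^2 = 9/2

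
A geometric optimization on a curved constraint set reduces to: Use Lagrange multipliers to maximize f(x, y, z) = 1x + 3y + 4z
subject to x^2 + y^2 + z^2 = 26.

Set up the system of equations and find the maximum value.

Lagrange conditions: 1 = 2*lambda*x, 3 = 2*lambda*y, 4 = 2*lambda*z
So x:1 = y:3 = z:4, i.e. x = 1t, y = 3t, z = 4t
Constraint: t^2*(1^2 + 3^2 + 4^2) = 26
  t^2 * 26 = 26  =>  t = sqrt(1)
Maximum = 1*1t + 3*3t + 4*4t = 26*sqrt(1) = 26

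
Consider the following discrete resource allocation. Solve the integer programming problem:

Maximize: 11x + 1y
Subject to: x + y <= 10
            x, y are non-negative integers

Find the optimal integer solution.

Objective: 11x + 1y, constraint: x + y <= 10
Coefficient of x is 11 >= coefficient of y is 1, so allocate the entire budget to x.
Optimal: x = 10, y = 0, value = 110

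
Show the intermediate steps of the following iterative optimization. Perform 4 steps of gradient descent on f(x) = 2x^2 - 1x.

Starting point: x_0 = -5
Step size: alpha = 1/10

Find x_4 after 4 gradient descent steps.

f(x) = 2x^2 - 1x, f'(x) = 4x + (-1)
Step 1: f'(-5) = -21, x_1 = -5 - 1/10 * -21 = -29/10
Step 2: f'(-29/10) = -63/5, x_2 = -29/10 - 1/10 * -63/5 = -41/25
Step 3: f'(-41/25) = -189/25, x_3 = -41/25 - 1/10 * -189/25 = -221/250
Step 4: f'(-221/250) = -567/125, x_4 = -221/250 - 1/10 * -567/125 = -269/625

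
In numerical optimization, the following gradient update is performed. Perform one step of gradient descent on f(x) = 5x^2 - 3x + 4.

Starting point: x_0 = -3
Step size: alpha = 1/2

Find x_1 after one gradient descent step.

f(x) = 5x^2 - 3x + 4
f'(x) = 10x - 3
f'(-3) = 10*-3 + (-3) = -33
x_1 = x_0 - alpha * f'(x_0) = -3 - 1/2 * -33 = 27/2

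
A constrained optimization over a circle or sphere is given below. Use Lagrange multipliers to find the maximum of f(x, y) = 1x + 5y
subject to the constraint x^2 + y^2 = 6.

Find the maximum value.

Set up Lagrange conditions: grad f = lambda * grad g
  1 = 2*lambda*x
  5 = 2*lambda*y
From these: x/y = 1/5, so x = 1t, y = 5t for some t.
Substitute into constraint: (1t)^2 + (5t)^2 = 6
  t^2 * 26 = 6
  t = sqrt(6/26)
Maximum = 1*x + 5*y = (1^2 + 5^2)*t = 26 * sqrt(6/26) = sqrt(156)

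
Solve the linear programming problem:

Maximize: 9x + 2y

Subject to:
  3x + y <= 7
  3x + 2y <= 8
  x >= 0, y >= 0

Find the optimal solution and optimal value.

Feasible vertices: (0, 0), (0, 4), (2, 1), (7/3, 0)
Objective 9x + 2y at each:
  (0, 0): 0
  (0, 4): 8
  (2, 1): 20
  (7/3, 0): 21
Maximum is 21 at (7/3, 0).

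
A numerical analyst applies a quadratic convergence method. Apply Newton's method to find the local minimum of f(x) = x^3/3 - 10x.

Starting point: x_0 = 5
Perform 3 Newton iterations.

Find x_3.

f(x) = x^3/3 - 10x
f'(x) = x^2 - 10, f''(x) = 2x
Newton update: x_{n+1} = x_n - (x_n^2 - 10)/(2*x_n)
Step 1: x_0 = 5, f'=15, f''=10, x_1 = 7/2
Step 2: x_1 = 7/2, f'=9/4, f''=7, x_2 = 89/28
Step 3: x_2 = 89/28, f'=81/784, f''=89/14, x_3 = 15761/4984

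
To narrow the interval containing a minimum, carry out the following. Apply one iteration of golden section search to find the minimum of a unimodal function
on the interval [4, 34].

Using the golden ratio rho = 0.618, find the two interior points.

Golden section search on [4, 34].
Golden ratio rho = 0.618 (approx).
Interior points:
  x_1 = 4 + (1-0.618)*30 = 15.4600
  x_2 = 4 + 0.618*30 = 22.5400
Compare f(x_1) and f(x_2) to determine which subinterval to keep.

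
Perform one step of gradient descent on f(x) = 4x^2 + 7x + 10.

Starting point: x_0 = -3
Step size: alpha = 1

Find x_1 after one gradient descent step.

f(x) = 4x^2 + 7x + 10
f'(x) = 8x + 7
f'(-3) = 8*-3 + (7) = -17
x_1 = x_0 - alpha * f'(x_0) = -3 - 1 * -17 = 14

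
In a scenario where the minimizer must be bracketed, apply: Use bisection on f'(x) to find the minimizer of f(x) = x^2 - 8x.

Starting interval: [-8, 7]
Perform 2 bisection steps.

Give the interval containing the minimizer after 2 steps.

Finding critical point of f(x) = x^2 - 8x using bisection on f'(x) = 2x + -8.
f'(x) = 0 when x = 4.
Starting interval: [-8, 7]
Step 1: mid = -1/2, f'(mid) = -9, new interval = [-1/2, 7]
Step 2: mid = 13/4, f'(mid) = -3/2, new interval = [13/4, 7]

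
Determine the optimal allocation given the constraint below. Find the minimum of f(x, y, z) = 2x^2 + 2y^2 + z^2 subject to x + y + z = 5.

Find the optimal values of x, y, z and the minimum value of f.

Using Lagrange multipliers on f = 2x^2 + 2y^2 + z^2 with constraint x + y + z = 5:
Conditions: 2*2*x = lambda, 2*2*y = lambda, 2*1*z = lambda
So x = lambda/4, y = lambda/4, z = lambda/2
Substituting into constraint: lambda * (1) = 5
lambda = 5
x = 5/4, y = 5/4, z = 5/2
Minimum value = 25/2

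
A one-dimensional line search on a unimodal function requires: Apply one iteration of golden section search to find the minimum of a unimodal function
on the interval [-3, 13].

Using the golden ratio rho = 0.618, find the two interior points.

Golden section search on [-3, 13].
Golden ratio rho = 0.618 (approx).
Interior points:
  x_1 = -3 + (1-0.618)*16 = 3.1120
  x_2 = -3 + 0.618*16 = 6.8880
Compare f(x_1) and f(x_2) to determine which subinterval to keep.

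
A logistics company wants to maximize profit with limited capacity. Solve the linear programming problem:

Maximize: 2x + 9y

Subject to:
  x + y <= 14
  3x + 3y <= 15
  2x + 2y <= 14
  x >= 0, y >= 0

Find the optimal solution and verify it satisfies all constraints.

Feasible vertices: (0, 0), (0, 5), (5, 0)
Objective 2x + 9y at each vertex:
  (0, 0): 0
  (0, 5): 45
  (5, 0): 10
Maximum is 45 at (0, 5).
Verify constraints at (x, y) = (0, 5):
  1*0 + 1*5 = 5 <= 14
  3*0 + 3*5 = 15 <= 15 (active)
  2*0 + 2*5 = 10 <= 14
  x = 0 >= 0, y = 5 >= 0. All constraints satisfied.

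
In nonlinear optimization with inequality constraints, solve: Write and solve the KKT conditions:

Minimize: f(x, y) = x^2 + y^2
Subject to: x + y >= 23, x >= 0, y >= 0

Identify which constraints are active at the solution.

KKT conditions for min x^2 + y^2 s.t. 1x + 1y >= 23, x >= 0, y >= 0:
Stationarity: 2x = mu*1 + mu_x, 2y = mu*1 + mu_y, with mu, mu_x, mu_y >= 0
Complementary slackness: mu*(x + y - 23) = 0, mu_x*x = 0, mu_y*y = 0
(0, 0) is infeasible (1*0 + 1*0 < 23), so if mu = 0 stationarity would force x = mu_x/2 >= 0, y = mu_y/2 >= 0 with mu_x*x = mu_y*y = 0, i.e. x = y = 0: contradiction. Hence mu > 0 and x + y = 23 is active.
Try x > 0, y > 0 (so mu_x = mu_y = 0): x = 1*mu/2, y = 1*mu/2
Substitute: 1*(1*mu/2) + 1*(1*mu/2) = 23
  mu*2/2 = 23 => mu = 23
x* = 23/2 > 0, y* = 23/2 > 0, consistent with mu_x = mu_y = 0.
f is convex and the constraints are linear, so this KKT point is the global minimum.
f* = 529/2
Active constraints: x + y >= 23 (holds with equality, mu = 23 > 0); x >= 0 and y >= 0 are inactive (mu_x = mu_y = 0).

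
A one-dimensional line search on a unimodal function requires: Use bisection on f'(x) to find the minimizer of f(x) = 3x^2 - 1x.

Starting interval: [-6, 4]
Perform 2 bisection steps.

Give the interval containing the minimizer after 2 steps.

Finding critical point of f(x) = 3x^2 - 1x using bisection on f'(x) = 6x + -1.
f'(x) = 0 when x = 1/6.
Starting interval: [-6, 4]
Step 1: mid = -1, f'(mid) = -7, new interval = [-1, 4]
Step 2: mid = 3/2, f'(mid) = 8, new interval = [-1, 3/2]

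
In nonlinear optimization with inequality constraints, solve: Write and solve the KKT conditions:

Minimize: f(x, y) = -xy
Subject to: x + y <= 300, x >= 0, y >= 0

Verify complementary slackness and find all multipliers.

Problem: min -xy s.t. x + y <= 300 (multiplier lambda), x >= 0 (mu_x), y >= 0 (mu_y)
KKT stationarity: -y + lambda - mu_x = 0, -x + lambda - mu_y = 0, with lambda, mu_x, mu_y >= 0
Complementary slackness: lambda*(x + y - 300) = 0, mu_x*x = 0, mu_y*y = 0
If lambda = 0: y = -mu_x <= 0 and x = -mu_y <= 0 force x = y = 0 with f = 0; but x = y = 150 is feasible with f = -22500 < 0, so this is not the minimum. Hence lambda > 0 and x + y = 300.
Try x > 0, y > 0 (so mu_x = mu_y = 0): y = lambda, x = lambda => x = y = lambda
x + y = 300 => 2*lambda = 300 => lambda = 150
x* = y* = 150 > 0, consistent with mu_x = mu_y = 0.
(Any feasible point with x = 0 or y = 0 has f = 0 > -22500, so the minimum is not on those boundaries.)
min(-xy) = -22500 (i.e. max xy = 22500)
Multipliers: lambda = 150, mu_x = 0, mu_y = 0
Complementary slackness: lambda*(x + y - 300) = 150*(150 + 150 - 300) = 0, mu_x*x = 0*150 = 0, mu_y*y = 0*150 = 0. Satisfied.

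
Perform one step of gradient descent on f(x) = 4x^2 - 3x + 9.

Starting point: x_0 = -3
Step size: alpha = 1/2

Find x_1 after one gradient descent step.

f(x) = 4x^2 - 3x + 9
f'(x) = 8x - 3
f'(-3) = 8*-3 + (-3) = -27
x_1 = x_0 - alpha * f'(x_0) = -3 - 1/2 * -27 = 21/2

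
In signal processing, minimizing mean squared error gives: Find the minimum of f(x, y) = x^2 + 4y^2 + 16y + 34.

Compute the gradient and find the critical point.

f(x,y) = x^2 + 4y^2 + 16y + 34
df/dx = 2x + (0) = 0  =>  x = 0
df/dy = 8y + (16) = 0  =>  y = -2
f(0, -2) = 1*(0)^2 + 4*(-2)^2 + 16*(-2) + 34 = 18
Hessian is diagonal with entries 2, 8 > 0, so this is a minimum.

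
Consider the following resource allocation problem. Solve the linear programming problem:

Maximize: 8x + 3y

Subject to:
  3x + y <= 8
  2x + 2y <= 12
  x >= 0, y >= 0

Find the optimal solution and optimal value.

Feasible vertices: (0, 0), (0, 6), (1, 5), (8/3, 0)
Objective 8x + 3y at each:
  (0, 0): 0
  (0, 6): 18
  (1, 5): 23
  (8/3, 0): 64/3
Maximum is 23 at (1, 5).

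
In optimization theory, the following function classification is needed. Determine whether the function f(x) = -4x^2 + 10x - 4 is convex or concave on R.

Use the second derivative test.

f(x) = -4x^2 + 10x - 4
f'(x) = -8x + 10
f''(x) = -8
Since f''(x) = -8 < 0 for all x, f is concave on R.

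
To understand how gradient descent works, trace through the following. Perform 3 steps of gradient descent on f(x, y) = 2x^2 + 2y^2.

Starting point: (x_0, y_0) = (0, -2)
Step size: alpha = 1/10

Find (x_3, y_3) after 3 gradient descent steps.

f(x,y) = 2x^2 + 2y^2
grad_x = 4x + 0y, grad_y = 4y + 0x
Step 1: grad = (0, -8), (0, -6/5)
Step 2: grad = (0, -24/5), (0, -18/25)
Step 3: grad = (0, -72/25), (0, -54/125)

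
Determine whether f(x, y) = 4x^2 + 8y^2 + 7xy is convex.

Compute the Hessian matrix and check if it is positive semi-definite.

f(x,y) = 4x^2 + 8y^2 + 7xy
Hessian H = [[8, 7], [7, 16]]
trace(H) = 24, det(H) = 79
Eigenvalues: (24 +/- sqrt(260)) / 2 = 20.06, 3.938
Since both eigenvalues > 0, f is convex.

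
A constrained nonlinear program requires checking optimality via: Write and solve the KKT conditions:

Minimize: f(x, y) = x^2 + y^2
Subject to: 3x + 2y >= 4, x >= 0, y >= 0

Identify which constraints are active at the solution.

KKT conditions for min x^2 + y^2 s.t. 3x + 2y >= 4, x >= 0, y >= 0:
Stationarity: 2x = mu*3 + mu_x, 2y = mu*2 + mu_y, with mu, mu_x, mu_y >= 0
Complementary slackness: mu*(3x + 2y - 4) = 0, mu_x*x = 0, mu_y*y = 0
(0, 0) is infeasible (3*0 + 2*0 < 4), so if mu = 0 stationarity would force x = mu_x/2 >= 0, y = mu_y/2 >= 0 with mu_x*x = mu_y*y = 0, i.e. x = y = 0: contradiction. Hence mu > 0 and 3x + 2y = 4 is active.
Try x > 0, y > 0 (so mu_x = mu_y = 0): x = 3*mu/2, y = 2*mu/2
Substitute: 3*(3*mu/2) + 2*(2*mu/2) = 4
  mu*13/2 = 4 => mu = 8/13
x* = 12/13 > 0, y* = 8/13 > 0, consistent with mu_x = mu_y = 0.
f is convex and the constraints are linear, so this KKT point is the global minimum.
f* = 16/13
Active constraints: 3x + 2y >= 4 (holds with equality, mu = 8/13 > 0); x >= 0 and y >= 0 are inactive (mu_x = mu_y = 0).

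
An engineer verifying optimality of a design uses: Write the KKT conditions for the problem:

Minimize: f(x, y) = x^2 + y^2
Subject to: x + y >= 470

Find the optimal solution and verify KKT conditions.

KKT conditions for min x^2 + y^2 s.t. x + y >= 470:
Stationarity: 2x = mu, 2y = mu
So x = y = mu/2.
Complementary slackness: mu*(x + y - 470) = 0
Primal feasibility: x + y >= 470; dual feasibility: mu >= 0
If mu = 0 then x = y = 0, but 0 + 0 < 470 is infeasible, so the constraint is active.
Constraint active: x + y = 2*(mu/2) = 470 => mu = 470
x = y = 235, f = 110450
Verify: stationarity 2*235 = 470 = mu; primal 235 + 235 = 470 >= 470; dual mu = 470 >= 0; complementary slackness 470*(470 - 470) = 0. All KKT conditions hold.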